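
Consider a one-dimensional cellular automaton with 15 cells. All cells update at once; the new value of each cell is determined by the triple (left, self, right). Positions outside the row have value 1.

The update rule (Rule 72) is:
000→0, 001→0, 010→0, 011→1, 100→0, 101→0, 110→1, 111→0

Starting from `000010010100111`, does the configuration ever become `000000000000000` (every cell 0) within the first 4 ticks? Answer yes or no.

000000000000100
000000000000000
all cells are 0 at tick 2

yes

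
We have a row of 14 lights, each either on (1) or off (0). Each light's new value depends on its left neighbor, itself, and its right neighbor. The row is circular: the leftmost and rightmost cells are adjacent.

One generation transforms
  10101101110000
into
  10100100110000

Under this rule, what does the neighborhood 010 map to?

At position 0 the neighborhood is 010; the next row has 1 there.

1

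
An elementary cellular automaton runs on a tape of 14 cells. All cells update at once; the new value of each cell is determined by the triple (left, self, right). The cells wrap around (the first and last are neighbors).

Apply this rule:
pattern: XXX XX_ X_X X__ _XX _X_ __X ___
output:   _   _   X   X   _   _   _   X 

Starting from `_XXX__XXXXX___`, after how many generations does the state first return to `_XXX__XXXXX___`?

28

____X______XXX
XXX__XXXXX____
___X______XXX_
XX__XXXXX____X
__X______XXX__
X__XXXXX____XX
_X______XXX___
__XXXXX____XXX
X______XXX____
_XXXXX____XXX_
______XXX____X
XXXXX____XXX__
_____XXX____X_
XXXX____XXX__X
____XXX____X__
XXX____XXX__XX
___XXX____X___
XX____XXX__XXX
__XXX____X____
X____XXX__XXXX
_XXX____X_____
____XXX__XXXXX
XXX____X______
___XXX__XXXXX_
XX____X______X
__XXX__XXXXX__
X____X______XX
_XXX__XXXXX___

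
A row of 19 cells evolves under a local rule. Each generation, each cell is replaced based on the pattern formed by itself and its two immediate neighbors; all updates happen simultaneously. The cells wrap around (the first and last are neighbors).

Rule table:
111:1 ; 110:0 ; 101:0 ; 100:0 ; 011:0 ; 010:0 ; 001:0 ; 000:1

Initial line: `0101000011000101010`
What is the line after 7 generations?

0110000000000011000

0000011000010000000
1111000011000111111
1110011000010011111
1100000011000001111
1001111000011100111
0000110011001000011
0110000000000011000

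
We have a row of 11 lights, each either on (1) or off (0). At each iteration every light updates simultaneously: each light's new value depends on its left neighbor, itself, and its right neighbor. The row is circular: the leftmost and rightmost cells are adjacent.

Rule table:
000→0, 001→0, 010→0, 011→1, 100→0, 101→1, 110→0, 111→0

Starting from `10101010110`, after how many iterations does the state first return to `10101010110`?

iteration 1: 01010101101
iteration 2: 10101011010
iteration 3: 01010110101
iteration 4: 10101101010
iteration 5: 01011010101
iteration 6: 10110101010
iteration 7: 01101010101
iteration 8: 11010101010
iteration 9: 10101010101
iteration 10: 01010101011
iteration 11: 10101010110

11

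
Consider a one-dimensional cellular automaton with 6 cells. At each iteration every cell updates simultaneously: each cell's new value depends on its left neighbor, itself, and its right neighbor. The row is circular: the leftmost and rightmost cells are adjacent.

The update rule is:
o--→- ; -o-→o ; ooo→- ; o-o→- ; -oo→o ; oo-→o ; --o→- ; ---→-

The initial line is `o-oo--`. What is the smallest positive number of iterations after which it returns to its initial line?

o-oo--

1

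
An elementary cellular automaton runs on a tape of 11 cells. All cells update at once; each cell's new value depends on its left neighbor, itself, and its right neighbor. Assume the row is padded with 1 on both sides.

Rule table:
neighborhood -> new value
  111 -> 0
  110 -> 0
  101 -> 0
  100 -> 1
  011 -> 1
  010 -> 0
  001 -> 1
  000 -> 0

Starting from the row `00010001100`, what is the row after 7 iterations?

10101011011
00000010010
10000101100
01001001011
00110110010
11100101100
00011001011

00011001011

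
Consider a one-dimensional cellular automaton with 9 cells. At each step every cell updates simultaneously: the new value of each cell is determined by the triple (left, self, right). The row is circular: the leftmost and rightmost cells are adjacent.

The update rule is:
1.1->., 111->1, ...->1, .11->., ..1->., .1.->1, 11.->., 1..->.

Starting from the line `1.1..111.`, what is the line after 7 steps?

1.1.1.1..

1.1...1..
1.1.1.1..
1.1.1.1..  (fixed point — unchanged through step 7)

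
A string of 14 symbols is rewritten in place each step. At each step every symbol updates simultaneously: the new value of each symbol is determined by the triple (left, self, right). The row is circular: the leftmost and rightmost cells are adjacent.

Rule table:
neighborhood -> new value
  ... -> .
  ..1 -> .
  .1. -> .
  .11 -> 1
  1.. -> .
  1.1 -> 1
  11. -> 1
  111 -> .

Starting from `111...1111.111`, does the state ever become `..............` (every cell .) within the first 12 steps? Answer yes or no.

step 1: ..1...1..111..
step 2: .........1.1..
step 3: ..........1...
step 4: ..............
all cells are . at step 4

yes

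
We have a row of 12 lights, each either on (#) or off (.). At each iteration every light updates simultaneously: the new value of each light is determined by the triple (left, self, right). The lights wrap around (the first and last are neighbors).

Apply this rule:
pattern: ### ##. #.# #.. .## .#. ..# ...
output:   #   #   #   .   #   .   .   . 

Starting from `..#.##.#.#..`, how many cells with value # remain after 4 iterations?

5

...####.#...
...#####....
...#####....  (fixed point — unchanged through iteration 4)
count of #: 5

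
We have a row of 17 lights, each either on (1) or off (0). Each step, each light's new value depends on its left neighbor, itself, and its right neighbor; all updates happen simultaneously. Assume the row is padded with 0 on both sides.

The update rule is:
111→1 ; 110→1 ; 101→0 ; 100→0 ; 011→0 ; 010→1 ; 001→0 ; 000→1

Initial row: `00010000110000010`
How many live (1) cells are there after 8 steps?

7

11010110010111010
01010010010011010
01010010010001010
01010010010101010
01010010010101010  (fixed point — unchanged through step 8)
count of 1: 7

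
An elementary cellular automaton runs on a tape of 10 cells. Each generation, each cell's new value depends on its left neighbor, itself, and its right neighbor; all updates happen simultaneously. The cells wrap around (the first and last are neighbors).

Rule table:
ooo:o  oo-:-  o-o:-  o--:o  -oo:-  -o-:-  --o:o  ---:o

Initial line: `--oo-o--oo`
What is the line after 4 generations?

--------oo

oo----oo--
--oooo--oo
oo-oo-oo--
--------oo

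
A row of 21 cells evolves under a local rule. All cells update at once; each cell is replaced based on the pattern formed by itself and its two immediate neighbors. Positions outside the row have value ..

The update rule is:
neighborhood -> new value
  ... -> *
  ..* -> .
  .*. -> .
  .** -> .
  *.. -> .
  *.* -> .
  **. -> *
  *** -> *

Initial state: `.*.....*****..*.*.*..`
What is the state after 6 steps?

.*.*..****.*.....**..

...***..****........*
**..**...***.******..
.*...*.*..**..*****.*
...*.......*...****..
**...*****...*..***.*
.*.*..****.*.....**..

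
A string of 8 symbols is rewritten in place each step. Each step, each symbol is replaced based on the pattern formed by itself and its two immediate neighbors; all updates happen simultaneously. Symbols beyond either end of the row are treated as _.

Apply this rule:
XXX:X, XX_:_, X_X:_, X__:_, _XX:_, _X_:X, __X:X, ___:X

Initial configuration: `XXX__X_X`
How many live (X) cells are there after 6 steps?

_X__XX_X
XX_X___X
___X_XXX
XXXX__X_
_XX__XX_
X___X___
count of X: 2

2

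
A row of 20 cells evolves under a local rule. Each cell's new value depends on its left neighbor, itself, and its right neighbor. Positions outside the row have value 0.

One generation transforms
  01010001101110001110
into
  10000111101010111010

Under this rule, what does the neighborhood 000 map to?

1

At position 5 the neighborhood is 000; the next row has 1 there.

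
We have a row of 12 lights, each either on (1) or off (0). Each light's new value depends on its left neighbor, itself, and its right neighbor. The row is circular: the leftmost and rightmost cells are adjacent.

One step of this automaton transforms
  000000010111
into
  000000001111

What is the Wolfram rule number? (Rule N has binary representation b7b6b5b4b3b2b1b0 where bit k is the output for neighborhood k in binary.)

232

position 10: 111 → 1  (bit 7 = 1)
position 11: 110 → 1  (bit 6 = 1)
position 8: 101 → 1  (bit 5 = 1)
position 0: 100 → 0  (bit 4 = 0)
position 9: 011 → 1  (bit 3 = 1)
position 7: 010 → 0  (bit 2 = 0)
position 6: 001 → 0  (bit 1 = 0)
position 1: 000 → 0  (bit 0 = 0)
bits b7..b0 = 11101000 = 232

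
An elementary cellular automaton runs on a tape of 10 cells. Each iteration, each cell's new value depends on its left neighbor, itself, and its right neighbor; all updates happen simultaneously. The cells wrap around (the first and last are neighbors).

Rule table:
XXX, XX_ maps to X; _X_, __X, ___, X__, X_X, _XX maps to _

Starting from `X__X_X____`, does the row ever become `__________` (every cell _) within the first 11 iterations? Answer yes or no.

iteration 1: __________
all cells are _ at iteration 1

yes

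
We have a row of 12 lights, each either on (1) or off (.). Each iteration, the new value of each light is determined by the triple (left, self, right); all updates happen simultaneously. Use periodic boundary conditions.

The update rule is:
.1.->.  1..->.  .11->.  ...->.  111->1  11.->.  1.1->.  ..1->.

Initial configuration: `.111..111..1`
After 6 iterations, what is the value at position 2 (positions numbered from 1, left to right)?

.

..1....1....
............
............  (fixed point — unchanged through iteration 6)
position 2 holds .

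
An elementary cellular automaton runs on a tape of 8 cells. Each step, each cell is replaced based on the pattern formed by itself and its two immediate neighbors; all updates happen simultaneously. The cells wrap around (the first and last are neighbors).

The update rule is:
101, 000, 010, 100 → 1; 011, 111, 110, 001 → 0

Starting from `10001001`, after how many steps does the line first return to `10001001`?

01101100
00010011
11011000
00100110
10110001
01001100
01100011
10011000
11000110
00110001
10001101
01100010
00011011
11000100
00110110
10001001

16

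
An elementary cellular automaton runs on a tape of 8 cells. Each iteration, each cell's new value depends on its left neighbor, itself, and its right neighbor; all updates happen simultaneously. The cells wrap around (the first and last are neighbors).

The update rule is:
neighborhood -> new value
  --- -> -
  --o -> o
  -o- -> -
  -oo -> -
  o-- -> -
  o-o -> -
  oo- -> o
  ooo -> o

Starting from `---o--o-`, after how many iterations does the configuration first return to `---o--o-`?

--o--o--
-o--o---
o--o----
--o----o
-o----o-
o----o--
----o--o
---o--o-

8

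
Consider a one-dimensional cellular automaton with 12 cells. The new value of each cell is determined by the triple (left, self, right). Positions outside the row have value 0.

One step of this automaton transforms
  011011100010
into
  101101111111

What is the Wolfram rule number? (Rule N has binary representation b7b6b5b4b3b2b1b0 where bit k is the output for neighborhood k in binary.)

position 5: 111 → 1  (bit 7 = 1)
position 2: 110 → 1  (bit 6 = 1)
position 3: 101 → 1  (bit 5 = 1)
position 7: 100 → 1  (bit 4 = 1)
position 1: 011 → 0  (bit 3 = 0)
position 10: 010 → 1  (bit 2 = 1)
position 0: 001 → 1  (bit 1 = 1)
position 8: 000 → 1  (bit 0 = 1)
bits b7..b0 = 11110111 = 247

247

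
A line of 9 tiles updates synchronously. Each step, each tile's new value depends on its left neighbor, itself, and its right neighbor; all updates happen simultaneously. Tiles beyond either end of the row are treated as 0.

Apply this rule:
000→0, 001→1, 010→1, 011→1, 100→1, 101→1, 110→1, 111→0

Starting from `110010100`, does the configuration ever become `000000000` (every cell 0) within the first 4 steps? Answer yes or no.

no

111111110
100000011
110000111
111001101
step 4 is 111001101, still not uniform 0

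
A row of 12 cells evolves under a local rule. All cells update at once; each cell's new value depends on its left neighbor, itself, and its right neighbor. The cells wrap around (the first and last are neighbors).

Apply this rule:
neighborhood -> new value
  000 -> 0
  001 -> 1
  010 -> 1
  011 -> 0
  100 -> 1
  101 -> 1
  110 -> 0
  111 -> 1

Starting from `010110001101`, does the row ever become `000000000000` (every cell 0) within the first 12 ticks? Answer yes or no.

111001010011
110111111101
101011111010
111101110111
111010101011
110111111101  (repeats tick 2; period 4)
tick 12: 111101110111
tick 12 is 111101110111, still not uniform 0

no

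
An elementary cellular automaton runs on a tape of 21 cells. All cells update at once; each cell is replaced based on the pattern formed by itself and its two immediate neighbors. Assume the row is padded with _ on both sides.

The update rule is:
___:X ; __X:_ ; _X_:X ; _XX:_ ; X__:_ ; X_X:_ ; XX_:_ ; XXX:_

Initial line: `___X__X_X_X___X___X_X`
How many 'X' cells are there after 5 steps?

11

XX_X__X_X_X_X_X_X_X_X
___X__X_X_X_X_X_X_X_X
XX_X__X_X_X_X_X_X_X_X  (repeats step 1; period 2)
step 5: XX_X__X_X_X_X_X_X_X_X
count of X: 11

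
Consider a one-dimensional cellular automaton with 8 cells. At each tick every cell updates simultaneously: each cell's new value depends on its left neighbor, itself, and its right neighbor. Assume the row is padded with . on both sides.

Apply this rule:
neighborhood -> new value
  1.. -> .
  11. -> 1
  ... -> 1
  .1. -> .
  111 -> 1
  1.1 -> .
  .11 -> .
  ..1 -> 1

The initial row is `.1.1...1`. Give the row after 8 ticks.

.1.1....

1....11.
..111.1.
11.11...
.1..1.11
1..1...1
..1..11.
11..1.1.
.1.1....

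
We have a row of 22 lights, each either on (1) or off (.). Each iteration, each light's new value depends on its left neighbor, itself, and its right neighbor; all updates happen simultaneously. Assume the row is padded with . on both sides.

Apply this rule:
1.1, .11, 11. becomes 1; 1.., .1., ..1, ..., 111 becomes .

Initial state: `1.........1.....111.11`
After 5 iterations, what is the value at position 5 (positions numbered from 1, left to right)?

.

................1.1111
.................11..1
.................11...
.................11...  (fixed point — unchanged through iteration 5)
position 5 holds .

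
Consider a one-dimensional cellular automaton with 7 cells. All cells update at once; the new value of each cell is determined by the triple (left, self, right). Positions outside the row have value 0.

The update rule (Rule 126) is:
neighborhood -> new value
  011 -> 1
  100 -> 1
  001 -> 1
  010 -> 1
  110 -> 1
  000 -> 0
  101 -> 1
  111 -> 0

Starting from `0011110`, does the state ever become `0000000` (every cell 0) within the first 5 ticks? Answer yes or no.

tick 1: 0110011
tick 2: 1111111
tick 3: 1000001
tick 4: 1100011
tick 5: 1110111
tick 5 is 1110111, still not uniform 0

no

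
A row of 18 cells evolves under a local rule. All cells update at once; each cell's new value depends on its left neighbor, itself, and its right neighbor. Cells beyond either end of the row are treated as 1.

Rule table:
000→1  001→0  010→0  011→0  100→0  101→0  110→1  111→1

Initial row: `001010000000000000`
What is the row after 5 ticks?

010010000011111110

tick 1: 000000111111111110
tick 2: 011110011111111110
tick 3: 001110001111111110
tick 4: 000110100111111110
tick 5: 010010000011111110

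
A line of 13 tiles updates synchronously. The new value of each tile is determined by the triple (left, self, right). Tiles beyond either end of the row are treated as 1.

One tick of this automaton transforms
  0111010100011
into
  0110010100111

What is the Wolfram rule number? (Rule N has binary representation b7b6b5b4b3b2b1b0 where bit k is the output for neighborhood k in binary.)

142

position 2: 111 → 1  (bit 7 = 1)
position 3: 110 → 0  (bit 6 = 0)
position 0: 101 → 0  (bit 5 = 0)
position 8: 100 → 0  (bit 4 = 0)
position 1: 011 → 1  (bit 3 = 1)
position 5: 010 → 1  (bit 2 = 1)
position 10: 001 → 1  (bit 1 = 1)
position 9: 000 → 0  (bit 0 = 0)
bits b7..b0 = 10001110 = 142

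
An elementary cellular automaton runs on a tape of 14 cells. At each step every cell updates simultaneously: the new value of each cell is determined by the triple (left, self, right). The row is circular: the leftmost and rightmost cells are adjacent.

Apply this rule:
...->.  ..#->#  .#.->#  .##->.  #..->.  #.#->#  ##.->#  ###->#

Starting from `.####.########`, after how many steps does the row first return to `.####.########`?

step 1: #.####.#######
step 2: ##.####.######
step 3: ###.####.#####
step 4: ####.####.####
step 5: #####.####.###
step 6: ######.####.##
step 7: #######.####.#
step 8: ########.####.
step 9: .########.####
step 10: #.########.###
step 11: ##.########.##
step 12: ###.########.#
step 13: ####.########.
step 14: .####.########

14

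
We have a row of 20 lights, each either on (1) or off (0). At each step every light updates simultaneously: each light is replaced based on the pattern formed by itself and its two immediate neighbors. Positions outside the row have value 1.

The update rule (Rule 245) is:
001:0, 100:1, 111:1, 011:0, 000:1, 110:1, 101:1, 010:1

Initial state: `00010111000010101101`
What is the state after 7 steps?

step 1: 11011011111011110110
step 2: 11101101111101111011
step 3: 11110110111110111101
step 4: 11111011011111011110
step 5: 11111101101111101111
step 6: 11111110110111110111
step 7: 11111111011011111011

11111111011011111011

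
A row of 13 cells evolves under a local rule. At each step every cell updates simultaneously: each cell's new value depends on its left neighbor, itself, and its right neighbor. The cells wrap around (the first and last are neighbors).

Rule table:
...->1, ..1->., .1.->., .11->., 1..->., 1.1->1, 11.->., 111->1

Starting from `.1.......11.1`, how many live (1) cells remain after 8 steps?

step 1: 1..11111...1.
step 2: ....111..1..1
step 3: .11..1.......
step 4: .......111111
step 5: .11111..1111.
step 6: ..111....11..
step 7: 1..1..11....1
step 8: .........11..
count of 1: 2

2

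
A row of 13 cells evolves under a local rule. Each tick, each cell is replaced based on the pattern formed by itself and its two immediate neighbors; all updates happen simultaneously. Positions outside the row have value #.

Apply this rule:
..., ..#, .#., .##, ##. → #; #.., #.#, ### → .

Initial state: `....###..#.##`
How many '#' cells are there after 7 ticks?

7

.####.#.##.#.
.#..#.#.##.#.
.#.##.#.##.#.
.#.##.#.##.#.  (fixed point — unchanged through tick 7)
count of #: 7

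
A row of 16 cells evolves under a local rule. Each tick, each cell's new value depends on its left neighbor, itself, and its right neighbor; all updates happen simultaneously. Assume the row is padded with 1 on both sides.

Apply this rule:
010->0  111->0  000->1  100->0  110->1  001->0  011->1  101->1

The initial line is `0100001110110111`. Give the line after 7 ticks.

1001101011111100
1001110110000100
1001011110110000
1000110011110110
1010110010011111
1101110000010000
0111010111000110

0111010111000110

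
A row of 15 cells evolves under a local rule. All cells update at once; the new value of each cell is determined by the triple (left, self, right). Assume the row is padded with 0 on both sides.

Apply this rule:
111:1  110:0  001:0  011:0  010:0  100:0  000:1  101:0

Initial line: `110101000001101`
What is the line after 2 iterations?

000000011100000
111111001001111

111111001001111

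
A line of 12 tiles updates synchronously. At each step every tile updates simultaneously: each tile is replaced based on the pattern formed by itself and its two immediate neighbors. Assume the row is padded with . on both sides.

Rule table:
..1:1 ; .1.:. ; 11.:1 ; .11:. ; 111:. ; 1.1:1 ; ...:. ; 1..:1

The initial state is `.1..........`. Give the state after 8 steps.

1.1.........
.1.1........
1.1.1.......
.1.1.1......
1.1.1.1.....
.1.1.1.1....
1.1.1.1.1...
.1.1.1.1.1..

.1.1.1.1.1..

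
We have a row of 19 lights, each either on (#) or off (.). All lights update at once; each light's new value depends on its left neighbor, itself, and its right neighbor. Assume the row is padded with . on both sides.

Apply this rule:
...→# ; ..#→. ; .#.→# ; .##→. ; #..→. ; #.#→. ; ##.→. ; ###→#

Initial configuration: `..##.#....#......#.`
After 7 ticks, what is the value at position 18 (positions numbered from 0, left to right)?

.

tick 1: #....#.##.#.####.#.
tick 2: #.##.#....#..##..#.
tick 3: #....#.##.#......#.
tick 4: #.##.#....#.####.#.
tick 5: #....#.##.#..##..#.
tick 6: #.##.#....#......#.
tick 7: #....#.##.#.####.#.
position 18 holds .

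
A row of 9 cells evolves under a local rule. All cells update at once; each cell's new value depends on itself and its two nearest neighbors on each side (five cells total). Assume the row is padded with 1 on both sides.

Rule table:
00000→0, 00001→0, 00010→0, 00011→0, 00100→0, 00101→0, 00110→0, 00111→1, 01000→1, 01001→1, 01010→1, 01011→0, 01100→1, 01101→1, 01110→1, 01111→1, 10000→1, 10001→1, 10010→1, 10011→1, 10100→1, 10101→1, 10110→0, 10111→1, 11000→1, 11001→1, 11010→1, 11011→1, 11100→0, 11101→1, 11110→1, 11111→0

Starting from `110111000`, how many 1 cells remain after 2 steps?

111110110
000111011
count of 1: 5

5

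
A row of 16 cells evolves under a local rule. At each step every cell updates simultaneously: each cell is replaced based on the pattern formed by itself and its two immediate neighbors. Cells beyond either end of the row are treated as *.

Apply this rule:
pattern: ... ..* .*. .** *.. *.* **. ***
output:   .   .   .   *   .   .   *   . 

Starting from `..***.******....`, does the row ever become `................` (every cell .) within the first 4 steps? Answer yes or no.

yes

..*.*.*....*....
................
all cells are . at step 2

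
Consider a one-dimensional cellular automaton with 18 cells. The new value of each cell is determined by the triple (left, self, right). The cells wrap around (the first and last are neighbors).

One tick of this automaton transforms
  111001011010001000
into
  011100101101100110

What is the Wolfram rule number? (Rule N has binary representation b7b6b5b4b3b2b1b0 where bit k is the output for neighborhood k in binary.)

241

position 1: 111 → 1  (bit 7 = 1)
position 2: 110 → 1  (bit 6 = 1)
position 6: 101 → 1  (bit 5 = 1)
position 3: 100 → 1  (bit 4 = 1)
position 0: 011 → 0  (bit 3 = 0)
position 5: 010 → 0  (bit 2 = 0)
position 4: 001 → 0  (bit 1 = 0)
position 12: 000 → 1  (bit 0 = 1)
bits b7..b0 = 11110001 = 241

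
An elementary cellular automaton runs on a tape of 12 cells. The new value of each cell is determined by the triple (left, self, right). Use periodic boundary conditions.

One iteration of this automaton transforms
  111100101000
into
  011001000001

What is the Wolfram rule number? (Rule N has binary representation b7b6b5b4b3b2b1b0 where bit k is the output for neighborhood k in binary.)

position 1: 111 → 1  (bit 7 = 1)
position 3: 110 → 0  (bit 6 = 0)
position 7: 101 → 0  (bit 5 = 0)
position 4: 100 → 0  (bit 4 = 0)
position 0: 011 → 0  (bit 3 = 0)
position 6: 010 → 0  (bit 2 = 0)
position 5: 001 → 1  (bit 1 = 1)
position 10: 000 → 0  (bit 0 = 0)
bits b7..b0 = 10000010 = 130

130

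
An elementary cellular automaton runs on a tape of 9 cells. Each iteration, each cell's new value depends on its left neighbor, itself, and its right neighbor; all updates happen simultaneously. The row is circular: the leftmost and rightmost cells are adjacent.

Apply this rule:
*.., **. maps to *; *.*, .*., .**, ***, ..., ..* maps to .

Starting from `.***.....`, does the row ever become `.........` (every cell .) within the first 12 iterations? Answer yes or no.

no

...**....
....**...
.....**..
......**.
.......**
*.......*
**.......
.**......
..**.....
...**....  (repeats iteration 1; period 9)
iteration 12: .....**..
iteration 12 is .....**.., still not uniform .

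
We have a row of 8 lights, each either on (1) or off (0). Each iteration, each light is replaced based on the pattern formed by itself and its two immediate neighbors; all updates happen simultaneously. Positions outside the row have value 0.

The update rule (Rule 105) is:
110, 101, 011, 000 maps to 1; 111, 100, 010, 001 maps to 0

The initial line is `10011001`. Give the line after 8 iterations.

00011000

00011000
11011011
11111111
10000001
00111100
10100101
01000010
00011000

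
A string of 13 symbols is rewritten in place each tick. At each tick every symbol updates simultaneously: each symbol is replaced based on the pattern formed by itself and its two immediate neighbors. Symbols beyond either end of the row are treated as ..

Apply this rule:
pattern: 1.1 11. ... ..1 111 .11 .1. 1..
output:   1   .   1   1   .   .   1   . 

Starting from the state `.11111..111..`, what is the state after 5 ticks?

111......1...

1......1....1
1.111111.1111
11......1....
...111111.111
111......1...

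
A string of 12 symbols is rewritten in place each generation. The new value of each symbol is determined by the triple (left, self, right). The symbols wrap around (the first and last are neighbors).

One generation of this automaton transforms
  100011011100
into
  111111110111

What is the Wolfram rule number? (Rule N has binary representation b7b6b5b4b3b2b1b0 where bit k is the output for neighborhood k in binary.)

127

position 8: 111 → 0  (bit 7 = 0)
position 5: 110 → 1  (bit 6 = 1)
position 6: 101 → 1  (bit 5 = 1)
position 1: 100 → 1  (bit 4 = 1)
position 4: 011 → 1  (bit 3 = 1)
position 0: 010 → 1  (bit 2 = 1)
position 3: 001 → 1  (bit 1 = 1)
position 2: 000 → 1  (bit 0 = 1)
bits b7..b0 = 01111111 = 127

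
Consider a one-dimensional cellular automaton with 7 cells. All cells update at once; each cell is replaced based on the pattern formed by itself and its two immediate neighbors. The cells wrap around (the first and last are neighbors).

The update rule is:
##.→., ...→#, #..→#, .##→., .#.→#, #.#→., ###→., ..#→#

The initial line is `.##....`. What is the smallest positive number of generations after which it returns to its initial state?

2

#..####
.##....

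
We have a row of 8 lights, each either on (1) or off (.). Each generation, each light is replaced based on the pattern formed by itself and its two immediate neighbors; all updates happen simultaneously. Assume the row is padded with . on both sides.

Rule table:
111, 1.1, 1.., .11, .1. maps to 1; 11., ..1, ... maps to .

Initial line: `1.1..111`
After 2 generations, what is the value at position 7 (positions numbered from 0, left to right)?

1

1111.11.
111.11.1
position 7 holds 1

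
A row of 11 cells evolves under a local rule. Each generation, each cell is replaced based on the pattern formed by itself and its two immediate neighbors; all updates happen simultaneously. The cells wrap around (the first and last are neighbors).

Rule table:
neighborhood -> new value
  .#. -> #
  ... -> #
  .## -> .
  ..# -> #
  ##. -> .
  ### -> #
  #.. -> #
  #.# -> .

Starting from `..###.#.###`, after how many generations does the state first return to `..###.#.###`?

##.#..#..#.
...#######.
###.#####.#
##...###...
..###.#.###

5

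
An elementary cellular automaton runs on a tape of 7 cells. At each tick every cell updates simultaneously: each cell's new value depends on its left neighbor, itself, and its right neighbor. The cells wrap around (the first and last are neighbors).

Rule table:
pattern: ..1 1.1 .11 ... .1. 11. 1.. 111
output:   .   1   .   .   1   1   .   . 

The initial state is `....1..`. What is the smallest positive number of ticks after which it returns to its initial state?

....1..

1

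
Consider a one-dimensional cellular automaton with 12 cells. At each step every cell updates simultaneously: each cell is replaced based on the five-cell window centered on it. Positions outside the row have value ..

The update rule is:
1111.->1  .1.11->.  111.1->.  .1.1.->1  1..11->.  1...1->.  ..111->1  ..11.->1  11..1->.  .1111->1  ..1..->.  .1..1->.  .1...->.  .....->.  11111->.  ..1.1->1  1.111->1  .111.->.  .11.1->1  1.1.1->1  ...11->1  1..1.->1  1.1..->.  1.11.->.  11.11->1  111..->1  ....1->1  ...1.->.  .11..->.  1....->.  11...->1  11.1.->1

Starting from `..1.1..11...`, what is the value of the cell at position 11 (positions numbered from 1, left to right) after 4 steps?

.

1.11...1.1..
1...1..11...
.......1.1..
.....1.11...
position 11 holds .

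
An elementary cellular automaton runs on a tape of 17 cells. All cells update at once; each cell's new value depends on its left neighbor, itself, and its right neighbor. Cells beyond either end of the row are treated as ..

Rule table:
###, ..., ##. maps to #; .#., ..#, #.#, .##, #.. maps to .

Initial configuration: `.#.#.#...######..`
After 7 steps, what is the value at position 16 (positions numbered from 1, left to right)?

.......#..#####.#
######.....####..
.#####.###..###.#
..####..##...##..
#..###...#.#..#.#
....##.#.........
###..#...########
position 16 holds #

#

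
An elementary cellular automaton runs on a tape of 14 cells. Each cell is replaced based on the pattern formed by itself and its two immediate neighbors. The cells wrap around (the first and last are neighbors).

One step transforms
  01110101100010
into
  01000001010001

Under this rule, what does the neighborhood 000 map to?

0

At position 10 the neighborhood is 000; the next row has 0 there.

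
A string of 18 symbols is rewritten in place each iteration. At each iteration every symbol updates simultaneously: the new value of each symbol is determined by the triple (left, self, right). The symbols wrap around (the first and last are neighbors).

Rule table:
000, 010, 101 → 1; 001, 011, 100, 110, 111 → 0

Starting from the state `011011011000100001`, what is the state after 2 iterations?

iteration 1: 100100100010101101
iteration 2: 000100101011110010

000100101011110010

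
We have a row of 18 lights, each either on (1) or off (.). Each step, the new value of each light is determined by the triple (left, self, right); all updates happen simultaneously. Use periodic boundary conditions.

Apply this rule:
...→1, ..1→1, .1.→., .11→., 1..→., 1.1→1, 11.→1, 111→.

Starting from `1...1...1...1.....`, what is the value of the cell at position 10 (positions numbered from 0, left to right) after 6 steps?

..11..11..11..1111
.1.1.1.1.1.1.1...1
1.1.1.1.1.1.1..11.
.1.1.1.1.1.1..1.11
1.1.1.1.1.1..1.1.1
11.1.1.1.1..1.1.1.
position 10 holds .

.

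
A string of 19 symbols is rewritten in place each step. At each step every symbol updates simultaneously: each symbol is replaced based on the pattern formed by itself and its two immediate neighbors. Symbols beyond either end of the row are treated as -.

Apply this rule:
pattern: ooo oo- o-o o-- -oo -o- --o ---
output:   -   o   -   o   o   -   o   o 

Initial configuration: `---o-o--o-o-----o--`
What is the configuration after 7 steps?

ooooo------oooo--oo

ooo---oo---ooooo-oo
o-oooooooooo---o-oo
--o--------oooo--oo
oo-ooooooooo--ooooo
oo-o-------oooo---o
oo--oooooooo--oooo-
ooooo------oooo--oo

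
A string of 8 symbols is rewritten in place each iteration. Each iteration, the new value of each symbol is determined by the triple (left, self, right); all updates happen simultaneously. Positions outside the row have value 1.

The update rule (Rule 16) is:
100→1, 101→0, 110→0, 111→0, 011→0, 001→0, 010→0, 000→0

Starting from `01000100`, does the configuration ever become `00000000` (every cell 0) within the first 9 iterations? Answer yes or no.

00100010
10010000
01001000
00100100
10010010
01001000  (repeats iteration 3; period 3)
iteration 9: 01001000
iteration 9 is 01001000, still not uniform 0

no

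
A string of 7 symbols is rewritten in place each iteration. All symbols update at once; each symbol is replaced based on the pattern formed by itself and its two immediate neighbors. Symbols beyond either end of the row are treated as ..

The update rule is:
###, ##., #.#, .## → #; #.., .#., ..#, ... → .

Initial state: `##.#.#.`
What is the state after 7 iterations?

###.#..
####...
####...  (fixed point — unchanged through iteration 7)

####...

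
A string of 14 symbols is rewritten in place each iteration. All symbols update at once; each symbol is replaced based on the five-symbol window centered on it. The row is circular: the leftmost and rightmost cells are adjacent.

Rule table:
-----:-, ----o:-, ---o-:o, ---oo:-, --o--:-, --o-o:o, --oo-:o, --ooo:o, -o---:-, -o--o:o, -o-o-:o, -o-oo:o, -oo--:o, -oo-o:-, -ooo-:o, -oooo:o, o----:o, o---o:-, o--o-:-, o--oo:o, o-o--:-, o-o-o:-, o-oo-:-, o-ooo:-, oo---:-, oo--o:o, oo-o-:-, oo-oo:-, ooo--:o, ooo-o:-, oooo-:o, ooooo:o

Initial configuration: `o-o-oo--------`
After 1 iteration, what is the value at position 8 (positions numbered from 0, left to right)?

-

oo-o-o-o-----o
position 8 holds -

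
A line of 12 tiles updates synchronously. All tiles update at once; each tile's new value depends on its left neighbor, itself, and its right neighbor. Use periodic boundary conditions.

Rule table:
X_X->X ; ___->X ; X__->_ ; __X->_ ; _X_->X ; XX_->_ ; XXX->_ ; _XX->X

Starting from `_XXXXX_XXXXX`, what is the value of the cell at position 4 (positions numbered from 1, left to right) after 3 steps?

step 1: XX____XX____
step 2: X__XX_X__XX_
step 3: X__X_XX__X_X
position 4 holds X

X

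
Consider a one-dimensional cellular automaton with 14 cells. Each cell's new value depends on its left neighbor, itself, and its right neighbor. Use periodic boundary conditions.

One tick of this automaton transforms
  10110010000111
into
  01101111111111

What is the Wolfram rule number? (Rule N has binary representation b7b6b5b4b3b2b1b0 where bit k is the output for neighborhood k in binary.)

191

position 12: 111 → 1  (bit 7 = 1)
position 0: 110 → 0  (bit 6 = 0)
position 1: 101 → 1  (bit 5 = 1)
position 4: 100 → 1  (bit 4 = 1)
position 2: 011 → 1  (bit 3 = 1)
position 6: 010 → 1  (bit 2 = 1)
position 5: 001 → 1  (bit 1 = 1)
position 8: 000 → 1  (bit 0 = 1)
bits b7..b0 = 10111111 = 191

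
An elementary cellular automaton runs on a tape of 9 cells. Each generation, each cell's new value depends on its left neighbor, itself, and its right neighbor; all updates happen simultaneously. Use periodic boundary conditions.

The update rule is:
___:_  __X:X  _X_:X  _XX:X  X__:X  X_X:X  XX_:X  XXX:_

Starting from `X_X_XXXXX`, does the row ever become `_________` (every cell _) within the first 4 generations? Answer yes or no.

no

XXXXX____
X___XX__X
XX_XXXXXX
_XXX_____
generation 4 is _XXX_____, still not uniform _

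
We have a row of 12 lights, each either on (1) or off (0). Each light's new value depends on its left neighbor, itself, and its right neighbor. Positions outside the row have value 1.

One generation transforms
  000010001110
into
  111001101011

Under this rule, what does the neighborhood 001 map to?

0

At position 3 the neighborhood is 001; the next row has 0 there.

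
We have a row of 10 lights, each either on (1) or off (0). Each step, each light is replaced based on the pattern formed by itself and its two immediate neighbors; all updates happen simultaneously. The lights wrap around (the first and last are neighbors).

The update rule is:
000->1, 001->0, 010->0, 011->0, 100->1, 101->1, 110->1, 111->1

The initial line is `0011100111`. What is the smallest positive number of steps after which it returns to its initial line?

5

step 1: 1001110011
step 2: 1100111001
step 3: 1110011100
step 4: 0111001110
step 5: 0011100111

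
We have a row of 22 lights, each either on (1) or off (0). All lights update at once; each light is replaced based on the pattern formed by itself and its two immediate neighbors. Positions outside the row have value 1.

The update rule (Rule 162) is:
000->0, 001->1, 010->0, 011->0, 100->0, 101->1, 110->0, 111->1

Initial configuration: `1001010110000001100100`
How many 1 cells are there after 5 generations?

0010101000000010001001
0101010000000100010010
1010100000001000100101
0101000000010001001010
1010000000100010010101
count of 1: 7

7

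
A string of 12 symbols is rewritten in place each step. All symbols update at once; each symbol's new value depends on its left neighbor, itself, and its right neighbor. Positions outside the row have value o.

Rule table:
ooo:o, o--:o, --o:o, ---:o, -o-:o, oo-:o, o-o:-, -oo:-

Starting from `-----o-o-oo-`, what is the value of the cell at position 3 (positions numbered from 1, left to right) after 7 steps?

step 1: oooooo-o--o-
step 2: oooooo-oooo-
step 3: oooooo--ooo-
step 4: oooooooo-oo-
step 5: oooooooo--o-
step 6: ooooooooooo-
step 7: ooooooooooo-
position 3 holds o

o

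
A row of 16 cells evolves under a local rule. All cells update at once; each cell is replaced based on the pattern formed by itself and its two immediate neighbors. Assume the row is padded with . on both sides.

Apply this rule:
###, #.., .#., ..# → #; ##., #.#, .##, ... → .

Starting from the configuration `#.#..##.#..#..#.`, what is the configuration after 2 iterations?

#..#.#.#.######.

#.###...########
#..#.#.#.######.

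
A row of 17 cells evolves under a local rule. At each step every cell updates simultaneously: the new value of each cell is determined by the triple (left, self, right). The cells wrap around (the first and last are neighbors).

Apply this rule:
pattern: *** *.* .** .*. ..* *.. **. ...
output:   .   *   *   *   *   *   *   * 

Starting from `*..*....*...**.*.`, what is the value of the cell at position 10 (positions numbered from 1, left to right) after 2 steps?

.

step 1: *****************
step 2: .................
position 10 holds .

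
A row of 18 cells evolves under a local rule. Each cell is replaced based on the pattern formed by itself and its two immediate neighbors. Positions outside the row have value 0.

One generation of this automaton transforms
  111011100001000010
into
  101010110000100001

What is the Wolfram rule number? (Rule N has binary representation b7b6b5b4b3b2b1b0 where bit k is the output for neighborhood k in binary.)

88

position 1: 111 → 0  (bit 7 = 0)
position 2: 110 → 1  (bit 6 = 1)
position 3: 101 → 0  (bit 5 = 0)
position 7: 100 → 1  (bit 4 = 1)
position 0: 011 → 1  (bit 3 = 1)
position 11: 010 → 0  (bit 2 = 0)
position 10: 001 → 0  (bit 1 = 0)
position 8: 000 → 0  (bit 0 = 0)
bits b7..b0 = 01011000 = 88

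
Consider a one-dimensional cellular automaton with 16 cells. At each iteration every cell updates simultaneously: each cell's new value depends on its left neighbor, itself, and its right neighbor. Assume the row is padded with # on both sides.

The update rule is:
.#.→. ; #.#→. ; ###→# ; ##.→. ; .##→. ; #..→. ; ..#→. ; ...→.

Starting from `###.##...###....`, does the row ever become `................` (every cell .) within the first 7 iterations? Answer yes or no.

iteration 1: ##........#.....
iteration 2: #...............
iteration 3: ................
all cells are . at iteration 3

yes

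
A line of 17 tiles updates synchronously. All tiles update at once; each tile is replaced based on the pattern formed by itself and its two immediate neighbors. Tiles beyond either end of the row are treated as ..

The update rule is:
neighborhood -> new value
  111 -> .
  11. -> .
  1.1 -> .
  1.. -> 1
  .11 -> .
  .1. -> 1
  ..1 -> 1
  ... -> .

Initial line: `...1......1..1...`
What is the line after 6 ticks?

........1......1.

tick 1: ..111....111111..
tick 2: .1...1..1......1.
tick 3: 111.111111....111
tick 4: ..........1..1...
tick 5: .........111111..
tick 6: ........1......1.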